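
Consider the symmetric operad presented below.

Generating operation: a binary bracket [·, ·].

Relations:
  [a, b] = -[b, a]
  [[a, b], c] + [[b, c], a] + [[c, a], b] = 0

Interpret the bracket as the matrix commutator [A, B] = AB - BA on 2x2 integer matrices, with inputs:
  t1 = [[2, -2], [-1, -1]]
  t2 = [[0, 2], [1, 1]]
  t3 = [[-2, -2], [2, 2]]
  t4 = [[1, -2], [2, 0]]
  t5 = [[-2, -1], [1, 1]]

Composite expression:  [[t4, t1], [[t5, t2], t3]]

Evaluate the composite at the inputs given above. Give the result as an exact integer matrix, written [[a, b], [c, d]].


[[128, -112], [-188, -128]]


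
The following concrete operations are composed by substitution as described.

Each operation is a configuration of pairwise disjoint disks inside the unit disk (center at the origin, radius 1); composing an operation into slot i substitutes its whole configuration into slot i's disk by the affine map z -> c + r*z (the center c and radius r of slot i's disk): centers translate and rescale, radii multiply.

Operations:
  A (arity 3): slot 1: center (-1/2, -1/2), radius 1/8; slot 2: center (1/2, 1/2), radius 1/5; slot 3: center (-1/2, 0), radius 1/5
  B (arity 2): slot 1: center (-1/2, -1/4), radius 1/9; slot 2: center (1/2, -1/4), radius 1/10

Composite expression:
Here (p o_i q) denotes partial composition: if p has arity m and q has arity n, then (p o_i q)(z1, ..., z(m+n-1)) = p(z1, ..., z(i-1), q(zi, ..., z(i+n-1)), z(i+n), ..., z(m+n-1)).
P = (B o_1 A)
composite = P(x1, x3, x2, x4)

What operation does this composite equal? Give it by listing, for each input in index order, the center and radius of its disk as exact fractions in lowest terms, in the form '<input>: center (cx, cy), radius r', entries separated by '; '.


x1: center (-5/9, -11/36), radius 1/72; x2: center (-5/9, -1/4), radius 1/45; x3: center (-4/9, -7/36), radius 1/45; x4: center (1/2, -1/4), radius 1/10

Follow each x-input down from B: c' goes to c + r*c', radius to r*r'.
x1 passes through 2 substitutions, ending at center (-5/9, -11/36), radius 1/72
x3 passes through 2 substitutions, ending at center (-4/9, -7/36), radius 1/45
x2 passes through 2 substitutions, ending at center (-5/9, -1/4), radius 1/45
x4 passes through 1 substitution, ending at center (1/2, -1/4), radius 1/10


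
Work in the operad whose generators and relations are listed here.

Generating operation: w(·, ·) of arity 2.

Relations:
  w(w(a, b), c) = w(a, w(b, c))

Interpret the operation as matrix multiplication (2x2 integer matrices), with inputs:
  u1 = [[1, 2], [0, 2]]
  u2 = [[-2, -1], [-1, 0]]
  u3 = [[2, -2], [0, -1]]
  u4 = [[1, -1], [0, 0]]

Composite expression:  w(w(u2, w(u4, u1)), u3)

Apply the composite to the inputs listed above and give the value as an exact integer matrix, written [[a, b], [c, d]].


w(u4, u1) = [[1, 0], [0, 0]]
w(u2, w(u4, u1)) = [[-2, 0], [-1, 0]]
w(w(u2, w(u4, u1)), u3) = [[-4, 4], [-2, 2]]

[[-4, 4], [-2, 2]]


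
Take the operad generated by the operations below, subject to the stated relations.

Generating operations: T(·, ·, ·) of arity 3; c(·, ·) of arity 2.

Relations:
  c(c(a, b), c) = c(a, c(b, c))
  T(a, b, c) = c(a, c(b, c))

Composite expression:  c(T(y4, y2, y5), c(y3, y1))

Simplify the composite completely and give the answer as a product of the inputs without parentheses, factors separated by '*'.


y4 * y2 * y5 * y3 * y1

Every regrouping of c is equal, so read the y-inputs in written order.
T(y4, y2, y5) collapses to y4 * y2 * y5
c(y3, y1) collapses to y3 * y1
c(T(y4, y2, y5), c(y3, y1)) collapses to y4 * y2 * y5 * y3 * y1


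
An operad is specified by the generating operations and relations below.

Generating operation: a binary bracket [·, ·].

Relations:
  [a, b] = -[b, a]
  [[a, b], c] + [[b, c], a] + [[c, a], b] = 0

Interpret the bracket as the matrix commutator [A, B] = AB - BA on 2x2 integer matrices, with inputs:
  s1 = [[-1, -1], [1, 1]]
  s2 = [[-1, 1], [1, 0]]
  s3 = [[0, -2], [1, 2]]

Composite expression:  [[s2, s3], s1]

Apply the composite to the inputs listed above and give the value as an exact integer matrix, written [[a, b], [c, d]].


[[3, 2], [-4, -3]]

[s2, s3] = [[3, 4], [-1, -3]]
[[s2, s3], s1] = [[3, 2], [-4, -3]]


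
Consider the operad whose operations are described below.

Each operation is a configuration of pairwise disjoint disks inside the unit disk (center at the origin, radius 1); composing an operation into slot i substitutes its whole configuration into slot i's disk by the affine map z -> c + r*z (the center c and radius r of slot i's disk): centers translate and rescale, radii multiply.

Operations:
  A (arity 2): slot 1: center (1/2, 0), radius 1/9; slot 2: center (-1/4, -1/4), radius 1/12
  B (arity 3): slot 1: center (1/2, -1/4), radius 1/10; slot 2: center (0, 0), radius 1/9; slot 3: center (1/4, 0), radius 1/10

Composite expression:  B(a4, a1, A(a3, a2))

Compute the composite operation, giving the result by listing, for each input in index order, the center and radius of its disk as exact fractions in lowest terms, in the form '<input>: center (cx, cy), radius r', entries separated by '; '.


Only the slot chain above each a matters under B; compose those maps.
input a4: composing its 1 substitution step yields center (1/2, -1/4), radius 1/10
input a1: composing its 1 substitution step yields center (0, 0), radius 1/9
input a3: composing its 2 substitution steps yields center (3/10, 0), radius 1/90
input a2: composing its 2 substitution steps yields center (9/40, -1/40), radius 1/120

a1: center (0, 0), radius 1/9; a2: center (9/40, -1/40), radius 1/120; a3: center (3/10, 0), radius 1/90; a4: center (1/2, -1/4), radius 1/10


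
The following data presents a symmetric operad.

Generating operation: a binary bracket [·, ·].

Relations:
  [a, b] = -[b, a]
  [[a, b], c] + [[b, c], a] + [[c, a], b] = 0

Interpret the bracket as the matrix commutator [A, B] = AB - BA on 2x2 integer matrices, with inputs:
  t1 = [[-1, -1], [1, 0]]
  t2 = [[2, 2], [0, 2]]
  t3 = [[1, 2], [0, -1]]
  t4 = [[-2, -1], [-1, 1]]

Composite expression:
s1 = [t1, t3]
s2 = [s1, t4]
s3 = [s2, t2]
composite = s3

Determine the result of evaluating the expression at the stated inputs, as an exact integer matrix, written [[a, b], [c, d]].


[[20, 8], [0, -20]]

[t1, t3] = [[-2, 0], [2, 2]]
[[t1, t3], t4] = [[2, 4], [-10, -2]]
[[[t1, t3], t4], t2] = [[20, 8], [0, -20]]


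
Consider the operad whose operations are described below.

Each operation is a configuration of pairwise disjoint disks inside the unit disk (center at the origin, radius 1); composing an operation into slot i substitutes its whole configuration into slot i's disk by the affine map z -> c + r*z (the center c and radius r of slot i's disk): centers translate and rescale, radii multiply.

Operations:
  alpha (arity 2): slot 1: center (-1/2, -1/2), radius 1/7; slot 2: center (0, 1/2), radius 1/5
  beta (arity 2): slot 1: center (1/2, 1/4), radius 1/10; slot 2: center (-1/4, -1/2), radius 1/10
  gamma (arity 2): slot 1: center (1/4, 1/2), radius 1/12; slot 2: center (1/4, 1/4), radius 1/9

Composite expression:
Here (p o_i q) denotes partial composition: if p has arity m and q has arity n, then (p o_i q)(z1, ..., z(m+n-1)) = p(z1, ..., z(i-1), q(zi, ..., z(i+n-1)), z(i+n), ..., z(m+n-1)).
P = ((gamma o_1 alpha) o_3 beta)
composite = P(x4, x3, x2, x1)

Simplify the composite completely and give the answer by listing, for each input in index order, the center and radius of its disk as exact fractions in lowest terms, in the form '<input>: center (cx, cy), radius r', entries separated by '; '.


Each x-disk chains the slot maps above it in gamma; radii multiply.
for x4, the 2-step affine chain lands on center (5/24, 11/24), radius 1/84
for x3, the 2-step affine chain lands on center (1/4, 13/24), radius 1/60
for x2, the 2-step affine chain lands on center (11/36, 5/18), radius 1/90
for x1, the 2-step affine chain lands on center (2/9, 7/36), radius 1/90

x1: center (2/9, 7/36), radius 1/90; x2: center (11/36, 5/18), radius 1/90; x3: center (1/4, 13/24), radius 1/60; x4: center (5/24, 11/24), radius 1/84


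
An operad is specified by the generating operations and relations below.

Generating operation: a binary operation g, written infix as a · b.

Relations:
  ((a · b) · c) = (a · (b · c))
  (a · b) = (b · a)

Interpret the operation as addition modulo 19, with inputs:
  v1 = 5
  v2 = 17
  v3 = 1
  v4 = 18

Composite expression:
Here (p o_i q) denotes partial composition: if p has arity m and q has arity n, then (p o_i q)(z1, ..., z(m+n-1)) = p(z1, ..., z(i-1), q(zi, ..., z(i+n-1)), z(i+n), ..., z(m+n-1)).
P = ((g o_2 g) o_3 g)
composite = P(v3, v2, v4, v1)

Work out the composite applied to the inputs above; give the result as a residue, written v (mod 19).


3 (mod 19)

(v4 · v1) = 4
(v2 · (v4 · v1)) = 2
(v3 · (v2 · (v4 · v1))) = 3


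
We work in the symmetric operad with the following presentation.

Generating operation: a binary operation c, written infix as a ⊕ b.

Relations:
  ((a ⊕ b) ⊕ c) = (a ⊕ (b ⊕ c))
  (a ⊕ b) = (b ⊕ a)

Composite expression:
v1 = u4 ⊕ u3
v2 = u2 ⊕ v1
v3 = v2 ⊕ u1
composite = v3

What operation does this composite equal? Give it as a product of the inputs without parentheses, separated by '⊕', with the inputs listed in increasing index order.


u1 ⊕ u2 ⊕ u3 ⊕ u4


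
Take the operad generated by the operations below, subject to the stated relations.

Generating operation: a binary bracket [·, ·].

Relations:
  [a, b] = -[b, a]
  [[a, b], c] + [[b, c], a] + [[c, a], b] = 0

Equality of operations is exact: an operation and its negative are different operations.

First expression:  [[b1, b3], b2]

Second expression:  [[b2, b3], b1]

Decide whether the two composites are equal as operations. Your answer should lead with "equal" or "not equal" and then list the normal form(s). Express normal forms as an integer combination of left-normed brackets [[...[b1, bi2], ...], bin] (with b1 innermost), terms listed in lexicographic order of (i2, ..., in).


not equal; first: [[b1, b3], b2]; second: -[[b1, b2], b3] + [[b1, b3], b2]

The first expression, normalized: [[b1, b3], b2]
The second expression, normalized: -[[b1, b2], b3] + [[b1, b3], b2]
Distinct normal forms: not equal.


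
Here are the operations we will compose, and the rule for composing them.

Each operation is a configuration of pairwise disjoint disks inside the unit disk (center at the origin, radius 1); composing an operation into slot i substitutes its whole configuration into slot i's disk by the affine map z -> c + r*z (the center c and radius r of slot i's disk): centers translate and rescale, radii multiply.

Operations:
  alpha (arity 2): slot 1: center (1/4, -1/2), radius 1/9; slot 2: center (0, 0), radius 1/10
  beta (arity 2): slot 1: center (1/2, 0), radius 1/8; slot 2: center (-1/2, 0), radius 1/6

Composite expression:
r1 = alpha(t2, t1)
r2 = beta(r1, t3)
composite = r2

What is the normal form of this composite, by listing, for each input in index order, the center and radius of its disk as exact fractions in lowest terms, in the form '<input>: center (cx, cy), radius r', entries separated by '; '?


t1: center (1/2, 0), radius 1/80; t2: center (17/32, -1/16), radius 1/72; t3: center (-1/2, 0), radius 1/6

Affine substitution under beta: radii multiply and t-centers shift.
t2: after 2 affine steps, its disk has center (17/32, -1/16), radius 1/72
t1: after 2 affine steps, its disk has center (1/2, 0), radius 1/80
t3: after 1 affine step, its disk has center (-1/2, 0), radius 1/6


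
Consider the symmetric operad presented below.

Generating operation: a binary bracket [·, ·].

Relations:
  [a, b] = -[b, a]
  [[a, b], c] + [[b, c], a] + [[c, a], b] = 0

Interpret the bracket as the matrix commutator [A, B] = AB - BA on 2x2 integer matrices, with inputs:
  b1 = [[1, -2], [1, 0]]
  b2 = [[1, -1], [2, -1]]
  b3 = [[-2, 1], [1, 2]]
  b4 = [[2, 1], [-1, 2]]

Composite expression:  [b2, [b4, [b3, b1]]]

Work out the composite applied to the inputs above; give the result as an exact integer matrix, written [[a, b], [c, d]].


[[18, 12], [60, -18]]


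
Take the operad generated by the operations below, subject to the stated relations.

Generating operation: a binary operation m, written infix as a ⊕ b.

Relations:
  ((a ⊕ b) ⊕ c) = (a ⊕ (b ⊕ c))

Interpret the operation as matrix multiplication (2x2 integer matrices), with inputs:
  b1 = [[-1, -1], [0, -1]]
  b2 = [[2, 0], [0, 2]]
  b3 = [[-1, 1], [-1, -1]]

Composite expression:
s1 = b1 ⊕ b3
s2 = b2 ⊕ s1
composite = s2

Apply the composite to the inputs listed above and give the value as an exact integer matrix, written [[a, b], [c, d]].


[[4, 0], [2, 2]]

(b1 ⊕ b3) = [[2, 0], [1, 1]]
(b2 ⊕ (b1 ⊕ b3)) = [[4, 0], [2, 2]]


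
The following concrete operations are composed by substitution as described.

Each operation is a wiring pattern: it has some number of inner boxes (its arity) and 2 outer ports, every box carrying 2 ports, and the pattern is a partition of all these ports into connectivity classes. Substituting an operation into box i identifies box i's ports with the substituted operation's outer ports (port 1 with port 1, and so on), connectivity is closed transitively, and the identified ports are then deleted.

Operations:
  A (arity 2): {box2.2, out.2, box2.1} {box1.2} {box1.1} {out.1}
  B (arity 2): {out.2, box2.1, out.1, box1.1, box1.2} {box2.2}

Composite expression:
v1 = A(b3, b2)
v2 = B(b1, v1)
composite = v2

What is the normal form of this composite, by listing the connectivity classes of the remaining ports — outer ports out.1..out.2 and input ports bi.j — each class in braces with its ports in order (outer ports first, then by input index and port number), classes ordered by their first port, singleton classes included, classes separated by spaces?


{out.1, out.2, b1.1, b1.2} {b2.1, b2.2} {b3.1} {b3.2}

Connectivity passes through glued B-boundaries; trace each wire chain.
through A, on inputs (b3, b2): {out.1} {out.2, b2.1, b2.2} {b3.1} {b3.2} (out.j = stage outer ports)
through B, on inputs (b1, b3, b2): {out.1, out.2, b1.1, b1.2} {b2.1, b2.2} {b3.1} {b3.2} (out.j = stage outer ports)


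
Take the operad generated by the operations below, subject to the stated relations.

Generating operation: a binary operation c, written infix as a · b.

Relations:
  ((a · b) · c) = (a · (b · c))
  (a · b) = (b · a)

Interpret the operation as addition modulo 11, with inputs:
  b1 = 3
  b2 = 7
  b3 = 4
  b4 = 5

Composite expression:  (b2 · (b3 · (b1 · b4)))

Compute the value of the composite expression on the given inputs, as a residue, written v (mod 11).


8 (mod 11)

(b1 · b4) = 8
(b3 · (b1 · b4)) = 1
(b2 · (b3 · (b1 · b4))) = 8


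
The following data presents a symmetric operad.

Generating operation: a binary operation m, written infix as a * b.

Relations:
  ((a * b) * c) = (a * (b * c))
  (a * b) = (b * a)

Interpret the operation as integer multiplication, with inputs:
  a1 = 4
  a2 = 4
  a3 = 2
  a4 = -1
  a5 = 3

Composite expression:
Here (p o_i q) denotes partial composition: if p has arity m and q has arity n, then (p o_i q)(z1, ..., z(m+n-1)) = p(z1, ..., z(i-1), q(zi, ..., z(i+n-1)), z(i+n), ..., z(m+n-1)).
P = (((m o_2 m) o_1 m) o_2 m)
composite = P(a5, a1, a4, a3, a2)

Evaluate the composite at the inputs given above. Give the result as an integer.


-96


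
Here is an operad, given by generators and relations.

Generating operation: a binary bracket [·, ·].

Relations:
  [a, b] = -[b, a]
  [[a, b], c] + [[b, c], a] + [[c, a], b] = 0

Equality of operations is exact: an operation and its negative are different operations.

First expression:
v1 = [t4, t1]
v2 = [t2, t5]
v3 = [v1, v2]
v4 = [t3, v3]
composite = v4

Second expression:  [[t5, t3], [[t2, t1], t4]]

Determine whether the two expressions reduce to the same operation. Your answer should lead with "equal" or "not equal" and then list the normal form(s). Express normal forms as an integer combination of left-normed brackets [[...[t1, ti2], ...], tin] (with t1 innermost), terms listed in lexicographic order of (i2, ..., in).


not equal; first: [[[[t1, t4], t2], t5], t3] - [[[[t1, t4], t5], t2], t3]; second: -[[[[t1, t2], t4], t3], t5] + [[[[t1, t2], t4], t5], t3]

Reducing the first expression gives [[[[t1, t4], t2], t5], t3] - [[[[t1, t4], t5], t2], t3]
Reducing the second expression gives -[[[[t1, t2], t4], t3], t5] + [[[[t1, t2], t4], t5], t3]
Distinct normal forms: not equal.


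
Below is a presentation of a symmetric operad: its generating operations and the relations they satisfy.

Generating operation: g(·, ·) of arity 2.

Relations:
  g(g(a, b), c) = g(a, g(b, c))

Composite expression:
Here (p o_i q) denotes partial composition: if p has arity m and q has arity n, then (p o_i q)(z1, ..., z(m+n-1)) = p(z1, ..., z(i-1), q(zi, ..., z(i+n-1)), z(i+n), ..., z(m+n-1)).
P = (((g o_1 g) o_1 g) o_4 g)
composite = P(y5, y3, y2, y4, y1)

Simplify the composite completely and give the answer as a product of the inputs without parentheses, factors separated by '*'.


y5 * y3 * y2 * y4 * y1

Associativity of g dissolves the nesting; only the y-input order survives.
g(y5, y3) unparenthesizes to y5 * y3
g(g(y5, y3), y2) unparenthesizes to y5 * y3 * y2
g(y4, y1) unparenthesizes to y4 * y1
g(g(g(y5, y3), y2), g(y4, y1)) unparenthesizes to y5 * y3 * y2 * y4 * y1


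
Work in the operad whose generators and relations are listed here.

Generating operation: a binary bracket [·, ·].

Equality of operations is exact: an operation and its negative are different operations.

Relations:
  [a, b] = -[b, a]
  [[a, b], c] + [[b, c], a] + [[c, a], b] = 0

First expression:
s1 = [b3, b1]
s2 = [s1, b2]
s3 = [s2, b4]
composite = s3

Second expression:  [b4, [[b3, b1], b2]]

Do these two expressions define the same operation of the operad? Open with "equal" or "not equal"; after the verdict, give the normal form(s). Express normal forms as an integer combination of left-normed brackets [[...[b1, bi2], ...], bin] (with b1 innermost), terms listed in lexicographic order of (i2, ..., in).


The first composite normalizes to -[[[b1, b3], b2], b4]
The second composite normalizes to [[[b1, b3], b2], b4]
The normal forms differ: not equal.

not equal; first: -[[[b1, b3], b2], b4]; second: [[[b1, b3], b2], b4]


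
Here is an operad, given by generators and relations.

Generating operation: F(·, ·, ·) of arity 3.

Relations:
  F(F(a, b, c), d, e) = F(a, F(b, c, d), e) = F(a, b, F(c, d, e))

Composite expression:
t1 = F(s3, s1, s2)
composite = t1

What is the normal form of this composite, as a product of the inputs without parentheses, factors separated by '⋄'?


Key point: F is associative — brackets drop, the s-order remains.
F(s3, s1, s2) reduces to s3 ⋄ s1 ⋄ s2

s3 ⋄ s1 ⋄ s2


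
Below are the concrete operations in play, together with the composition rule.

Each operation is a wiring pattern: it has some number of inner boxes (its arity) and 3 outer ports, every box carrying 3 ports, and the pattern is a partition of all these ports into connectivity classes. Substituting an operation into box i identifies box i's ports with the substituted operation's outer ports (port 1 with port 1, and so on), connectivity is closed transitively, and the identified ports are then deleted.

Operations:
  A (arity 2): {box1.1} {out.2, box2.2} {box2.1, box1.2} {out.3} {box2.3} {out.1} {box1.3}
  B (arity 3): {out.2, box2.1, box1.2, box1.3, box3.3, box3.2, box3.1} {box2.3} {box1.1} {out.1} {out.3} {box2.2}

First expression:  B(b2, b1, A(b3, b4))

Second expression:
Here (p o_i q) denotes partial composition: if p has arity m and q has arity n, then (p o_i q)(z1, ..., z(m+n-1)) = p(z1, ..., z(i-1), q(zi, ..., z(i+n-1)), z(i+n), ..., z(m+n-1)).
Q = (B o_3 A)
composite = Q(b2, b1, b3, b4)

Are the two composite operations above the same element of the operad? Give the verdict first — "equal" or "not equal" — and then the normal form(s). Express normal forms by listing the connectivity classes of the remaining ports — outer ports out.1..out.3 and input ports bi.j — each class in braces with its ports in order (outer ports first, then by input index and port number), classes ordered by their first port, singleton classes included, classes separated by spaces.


equal: each reduces to {out.1} {out.2, b1.1, b2.2, b2.3, b4.2} {out.3} {b1.2} {b1.3} {b2.1} {b3.1} {b3.2, b4.1} {b3.3} {b4.3}


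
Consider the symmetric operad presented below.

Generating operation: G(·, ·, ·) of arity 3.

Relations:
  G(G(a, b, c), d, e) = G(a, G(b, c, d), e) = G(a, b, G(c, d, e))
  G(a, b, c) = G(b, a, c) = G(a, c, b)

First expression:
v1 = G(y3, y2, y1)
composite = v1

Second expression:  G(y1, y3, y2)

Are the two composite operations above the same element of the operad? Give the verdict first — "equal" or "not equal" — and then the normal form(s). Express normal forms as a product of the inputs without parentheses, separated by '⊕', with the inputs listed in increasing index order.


equal; both compose to y1 ⊕ y2 ⊕ y3

In normal form, the first expression is y1 ⊕ y2 ⊕ y3
In normal form, the second expression is y1 ⊕ y2 ⊕ y3
Same normal form: equal.


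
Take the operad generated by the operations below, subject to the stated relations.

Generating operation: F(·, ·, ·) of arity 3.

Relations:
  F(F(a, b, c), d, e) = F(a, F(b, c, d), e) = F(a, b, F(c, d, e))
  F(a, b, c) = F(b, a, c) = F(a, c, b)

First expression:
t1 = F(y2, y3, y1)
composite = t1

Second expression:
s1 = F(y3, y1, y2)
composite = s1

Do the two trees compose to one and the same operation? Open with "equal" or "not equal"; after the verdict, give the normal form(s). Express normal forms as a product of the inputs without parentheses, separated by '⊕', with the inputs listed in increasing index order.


equal — both sides give y1 ⊕ y2 ⊕ y3

Reducing the first expression gives y1 ⊕ y2 ⊕ y3
Reducing the second expression gives y1 ⊕ y2 ⊕ y3
The forms coincide; equal.


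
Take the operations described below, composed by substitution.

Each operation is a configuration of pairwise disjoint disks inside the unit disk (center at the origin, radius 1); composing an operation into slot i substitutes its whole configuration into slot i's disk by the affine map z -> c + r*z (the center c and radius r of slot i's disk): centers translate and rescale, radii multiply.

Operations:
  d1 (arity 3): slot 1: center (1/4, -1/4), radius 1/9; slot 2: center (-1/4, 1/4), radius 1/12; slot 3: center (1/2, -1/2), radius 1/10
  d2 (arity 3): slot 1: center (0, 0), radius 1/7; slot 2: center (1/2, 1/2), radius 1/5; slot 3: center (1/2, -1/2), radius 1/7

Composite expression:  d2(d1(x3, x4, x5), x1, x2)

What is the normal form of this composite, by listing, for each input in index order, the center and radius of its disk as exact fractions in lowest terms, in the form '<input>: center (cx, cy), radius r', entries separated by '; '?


Below d2, radii multiply path by path; the x-disk centers shift.
input x3: composing its 2 substitution steps yields center (1/28, -1/28), radius 1/63
input x4: composing its 2 substitution steps yields center (-1/28, 1/28), radius 1/84
input x5: composing its 2 substitution steps yields center (1/14, -1/14), radius 1/70
input x1: composing its 1 substitution step yields center (1/2, 1/2), radius 1/5
input x2: composing its 1 substitution step yields center (1/2, -1/2), radius 1/7

x1: center (1/2, 1/2), radius 1/5; x2: center (1/2, -1/2), radius 1/7; x3: center (1/28, -1/28), radius 1/63; x4: center (-1/28, 1/28), radius 1/84; x5: center (1/14, -1/14), radius 1/70


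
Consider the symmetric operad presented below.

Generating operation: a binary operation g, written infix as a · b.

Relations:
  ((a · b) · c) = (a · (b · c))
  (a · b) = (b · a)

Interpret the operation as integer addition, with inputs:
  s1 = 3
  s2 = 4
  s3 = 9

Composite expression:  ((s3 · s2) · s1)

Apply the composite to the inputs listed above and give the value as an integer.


16


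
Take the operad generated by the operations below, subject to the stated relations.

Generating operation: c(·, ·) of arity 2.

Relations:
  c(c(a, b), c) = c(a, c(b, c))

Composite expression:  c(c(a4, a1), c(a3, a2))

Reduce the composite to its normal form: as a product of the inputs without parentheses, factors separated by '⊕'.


a4 ⊕ a1 ⊕ a3 ⊕ a2

Key point: c is associative — brackets drop, the a-order remains.
c(a4, a1) collapses to a4 ⊕ a1
c(a3, a2) collapses to a3 ⊕ a2
c(c(a4, a1), c(a3, a2)) collapses to a4 ⊕ a1 ⊕ a3 ⊕ a2


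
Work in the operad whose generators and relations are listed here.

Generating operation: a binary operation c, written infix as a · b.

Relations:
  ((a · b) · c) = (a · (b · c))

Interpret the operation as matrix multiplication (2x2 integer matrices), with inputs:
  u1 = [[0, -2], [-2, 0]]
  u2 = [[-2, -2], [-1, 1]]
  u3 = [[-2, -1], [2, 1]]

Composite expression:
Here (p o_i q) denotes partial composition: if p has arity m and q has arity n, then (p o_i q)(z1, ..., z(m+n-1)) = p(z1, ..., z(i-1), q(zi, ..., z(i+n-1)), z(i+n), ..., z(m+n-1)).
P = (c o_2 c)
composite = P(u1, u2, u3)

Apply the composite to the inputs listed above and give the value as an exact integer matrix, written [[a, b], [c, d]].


[[-8, -4], [0, 0]]

(u2 · u3) = [[0, 0], [4, 2]]
(u1 · (u2 · u3)) = [[-8, -4], [0, 0]]


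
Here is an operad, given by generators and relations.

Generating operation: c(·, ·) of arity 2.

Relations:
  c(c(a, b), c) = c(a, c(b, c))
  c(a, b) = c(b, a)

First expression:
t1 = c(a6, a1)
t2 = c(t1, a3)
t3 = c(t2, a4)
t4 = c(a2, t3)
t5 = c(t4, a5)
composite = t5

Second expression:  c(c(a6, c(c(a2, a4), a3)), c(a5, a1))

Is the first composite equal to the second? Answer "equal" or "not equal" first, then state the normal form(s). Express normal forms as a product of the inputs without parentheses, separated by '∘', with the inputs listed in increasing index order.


equal — both sides give a1 ∘ a2 ∘ a3 ∘ a4 ∘ a5 ∘ a6


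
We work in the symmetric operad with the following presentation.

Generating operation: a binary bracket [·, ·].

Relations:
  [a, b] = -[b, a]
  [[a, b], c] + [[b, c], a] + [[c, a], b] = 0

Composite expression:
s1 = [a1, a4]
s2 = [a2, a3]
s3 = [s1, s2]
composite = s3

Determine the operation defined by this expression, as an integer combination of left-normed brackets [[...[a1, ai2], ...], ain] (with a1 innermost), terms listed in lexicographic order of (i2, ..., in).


[[[a1, a4], a2], a3] - [[[a1, a4], a3], a2]


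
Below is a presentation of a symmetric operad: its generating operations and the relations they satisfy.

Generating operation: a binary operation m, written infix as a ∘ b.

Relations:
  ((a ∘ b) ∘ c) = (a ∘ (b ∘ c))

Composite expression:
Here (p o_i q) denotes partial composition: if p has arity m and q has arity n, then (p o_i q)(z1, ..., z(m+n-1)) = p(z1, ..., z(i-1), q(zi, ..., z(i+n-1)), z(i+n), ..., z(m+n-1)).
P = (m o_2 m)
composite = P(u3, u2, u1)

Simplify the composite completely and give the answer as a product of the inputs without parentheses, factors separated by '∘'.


u3 ∘ u2 ∘ u1


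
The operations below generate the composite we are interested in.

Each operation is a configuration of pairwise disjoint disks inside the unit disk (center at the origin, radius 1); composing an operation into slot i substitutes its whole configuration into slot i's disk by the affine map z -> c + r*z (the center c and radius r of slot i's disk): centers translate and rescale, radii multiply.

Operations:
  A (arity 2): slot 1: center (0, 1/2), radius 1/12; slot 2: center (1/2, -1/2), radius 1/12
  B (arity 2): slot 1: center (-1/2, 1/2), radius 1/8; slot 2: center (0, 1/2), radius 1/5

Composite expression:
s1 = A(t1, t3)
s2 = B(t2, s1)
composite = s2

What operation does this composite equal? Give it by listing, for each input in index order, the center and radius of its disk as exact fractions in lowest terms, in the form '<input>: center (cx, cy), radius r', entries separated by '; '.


t1: center (0, 3/5), radius 1/60; t2: center (-1/2, 1/2), radius 1/8; t3: center (1/10, 2/5), radius 1/60

Only the slot chain above each t matters under B; compose those maps.
for t2, the 1-step affine chain lands on center (-1/2, 1/2), radius 1/8
for t1, the 2-step affine chain lands on center (0, 3/5), radius 1/60
for t3, the 2-step affine chain lands on center (1/10, 2/5), radius 1/60


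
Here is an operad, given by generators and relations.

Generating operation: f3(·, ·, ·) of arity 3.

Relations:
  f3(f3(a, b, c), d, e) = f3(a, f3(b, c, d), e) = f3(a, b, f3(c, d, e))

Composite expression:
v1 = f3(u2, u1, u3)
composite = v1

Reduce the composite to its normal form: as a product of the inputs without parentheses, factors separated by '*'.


Under associativity of f3, the answer is the u's in reading order.
f3(u2, u1, u3) linearizes to u2 * u1 * u3

u2 * u1 * u3


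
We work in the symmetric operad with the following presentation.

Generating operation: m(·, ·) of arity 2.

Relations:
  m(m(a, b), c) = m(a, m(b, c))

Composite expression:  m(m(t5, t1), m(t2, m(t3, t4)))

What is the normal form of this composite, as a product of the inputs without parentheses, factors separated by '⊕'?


t5 ⊕ t1 ⊕ t2 ⊕ t3 ⊕ t4

Associativity of m dissolves the nesting; only the t-input order survives.
m(t5, t1) spells out as t5 ⊕ t1
m(t3, t4) spells out as t3 ⊕ t4
m(t2, m(t3, t4)) spells out as t2 ⊕ t3 ⊕ t4
m(m(t5, t1), m(t2, m(t3, t4))) spells out as t5 ⊕ t1 ⊕ t2 ⊕ t3 ⊕ t4


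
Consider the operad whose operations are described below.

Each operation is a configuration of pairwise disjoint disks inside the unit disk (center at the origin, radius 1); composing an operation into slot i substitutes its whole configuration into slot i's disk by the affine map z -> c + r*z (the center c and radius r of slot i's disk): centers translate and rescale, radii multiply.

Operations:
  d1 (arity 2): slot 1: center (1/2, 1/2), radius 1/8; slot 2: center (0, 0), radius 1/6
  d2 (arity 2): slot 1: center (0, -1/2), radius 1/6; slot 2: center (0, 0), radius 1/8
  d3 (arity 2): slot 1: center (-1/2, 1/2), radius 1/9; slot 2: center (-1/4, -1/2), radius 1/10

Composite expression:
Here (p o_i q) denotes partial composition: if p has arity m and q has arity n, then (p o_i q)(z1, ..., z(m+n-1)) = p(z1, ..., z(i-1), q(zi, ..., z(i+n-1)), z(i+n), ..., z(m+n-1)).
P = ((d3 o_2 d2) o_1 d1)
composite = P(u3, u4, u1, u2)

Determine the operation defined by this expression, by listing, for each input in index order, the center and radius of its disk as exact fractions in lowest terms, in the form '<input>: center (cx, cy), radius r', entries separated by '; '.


u1: center (-1/4, -11/20), radius 1/60; u2: center (-1/4, -1/2), radius 1/80; u3: center (-4/9, 5/9), radius 1/72; u4: center (-1/2, 1/2), radius 1/54


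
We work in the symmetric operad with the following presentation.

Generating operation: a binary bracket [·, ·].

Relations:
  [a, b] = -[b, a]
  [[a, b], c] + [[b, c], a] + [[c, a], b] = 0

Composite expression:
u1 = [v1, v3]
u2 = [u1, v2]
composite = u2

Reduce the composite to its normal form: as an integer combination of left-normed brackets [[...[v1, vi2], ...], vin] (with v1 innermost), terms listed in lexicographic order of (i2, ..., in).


Expand each bracket as ab - ba; the v1-initial words give the coefficients.
Composite bracket: [[v1, v3], v2]
Applying ab - ba throughout gives 4 signed words (2^2 = 4).
Collect the words opening with v1:
  from v1v3v2, sign +1: term +[[v1, v3], v2]

[[v1, v3], v2]


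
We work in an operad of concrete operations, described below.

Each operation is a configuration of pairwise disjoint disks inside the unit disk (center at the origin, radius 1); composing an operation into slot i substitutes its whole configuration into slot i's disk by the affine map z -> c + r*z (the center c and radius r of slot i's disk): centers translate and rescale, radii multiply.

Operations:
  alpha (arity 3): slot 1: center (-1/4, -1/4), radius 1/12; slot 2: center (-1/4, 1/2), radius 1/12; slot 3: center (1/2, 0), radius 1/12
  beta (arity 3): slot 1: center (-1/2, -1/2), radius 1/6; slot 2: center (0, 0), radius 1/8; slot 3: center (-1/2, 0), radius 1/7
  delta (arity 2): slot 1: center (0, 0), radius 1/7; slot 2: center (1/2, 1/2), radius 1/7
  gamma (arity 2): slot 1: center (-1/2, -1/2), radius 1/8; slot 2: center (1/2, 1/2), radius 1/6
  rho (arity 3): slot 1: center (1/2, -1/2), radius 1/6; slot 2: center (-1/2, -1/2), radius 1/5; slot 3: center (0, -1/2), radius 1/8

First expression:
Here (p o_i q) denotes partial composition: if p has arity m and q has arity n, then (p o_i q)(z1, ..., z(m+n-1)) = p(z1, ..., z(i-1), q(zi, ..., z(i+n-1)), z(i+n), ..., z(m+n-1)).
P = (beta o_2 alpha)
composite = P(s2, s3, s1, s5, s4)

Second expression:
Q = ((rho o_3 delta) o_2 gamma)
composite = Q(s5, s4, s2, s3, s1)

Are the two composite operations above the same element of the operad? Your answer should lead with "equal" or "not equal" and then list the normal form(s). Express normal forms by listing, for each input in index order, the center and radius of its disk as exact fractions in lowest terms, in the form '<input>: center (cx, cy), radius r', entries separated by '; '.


not equal; the first gives s1: center (-1/32, 1/16), radius 1/96; s2: center (-1/2, -1/2), radius 1/6; s3: center (-1/32, -1/32), radius 1/96; s4: center (-1/2, 0), radius 1/7; s5: center (1/16, 0), radius 1/96 and the second s1: center (1/16, -7/16), radius 1/56; s2: center (-2/5, -2/5), radius 1/30; s3: center (0, -1/2), radius 1/56; s4: center (-3/5, -3/5), radius 1/40; s5: center (1/2, -1/2), radius 1/6

Reducing the first expression gives s1: center (-1/32, 1/16), radius 1/96; s2: center (-1/2, -1/2), radius 1/6; s3: center (-1/32, -1/32), radius 1/96; s4: center (-1/2, 0), radius 1/7; s5: center (1/16, 0), radius 1/96
Reducing the second expression gives s1: center (1/16, -7/16), radius 1/56; s2: center (-2/5, -2/5), radius 1/30; s3: center (0, -1/2), radius 1/56; s4: center (-3/5, -3/5), radius 1/40; s5: center (1/2, -1/2), radius 1/6
No match — not equal.


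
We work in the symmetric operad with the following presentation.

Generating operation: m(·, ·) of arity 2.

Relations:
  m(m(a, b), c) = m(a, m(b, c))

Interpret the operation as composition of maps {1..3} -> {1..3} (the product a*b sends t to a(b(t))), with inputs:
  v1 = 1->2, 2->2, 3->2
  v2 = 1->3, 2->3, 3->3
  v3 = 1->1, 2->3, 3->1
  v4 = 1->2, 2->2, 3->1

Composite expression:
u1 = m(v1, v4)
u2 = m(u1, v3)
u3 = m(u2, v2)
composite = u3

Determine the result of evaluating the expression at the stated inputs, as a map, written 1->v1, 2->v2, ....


1->2, 2->2, 3->2

m(v1, v4) = 1->2, 2->2, 3->2
m(m(v1, v4), v3) = 1->2, 2->2, 3->2
m(m(m(v1, v4), v3), v2) = 1->2, 2->2, 3->2


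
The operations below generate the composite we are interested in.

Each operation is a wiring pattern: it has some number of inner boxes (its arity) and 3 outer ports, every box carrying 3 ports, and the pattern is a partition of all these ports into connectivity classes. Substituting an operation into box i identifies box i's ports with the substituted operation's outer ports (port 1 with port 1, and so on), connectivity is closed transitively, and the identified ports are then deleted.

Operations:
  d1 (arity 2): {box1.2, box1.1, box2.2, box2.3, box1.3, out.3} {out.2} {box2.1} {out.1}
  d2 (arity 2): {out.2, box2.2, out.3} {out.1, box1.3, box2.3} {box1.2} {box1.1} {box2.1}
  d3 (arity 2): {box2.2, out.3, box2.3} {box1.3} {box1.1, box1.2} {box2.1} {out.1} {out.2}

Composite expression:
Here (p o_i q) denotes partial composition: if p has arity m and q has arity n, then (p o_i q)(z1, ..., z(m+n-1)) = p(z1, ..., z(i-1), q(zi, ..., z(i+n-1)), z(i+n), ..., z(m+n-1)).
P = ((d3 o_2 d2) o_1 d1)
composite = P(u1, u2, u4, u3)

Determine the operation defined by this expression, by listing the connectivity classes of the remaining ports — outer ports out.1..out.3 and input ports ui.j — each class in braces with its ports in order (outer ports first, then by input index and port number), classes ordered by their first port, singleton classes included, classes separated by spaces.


{out.1} {out.2} {out.3, u3.2} {u1.1, u1.2, u1.3, u2.2, u2.3} {u2.1} {u3.1} {u3.3, u4.3} {u4.1} {u4.2}

Treat the ports identified at d3 as solder joints: merge, then drop.
through d1, on inputs (u1, u2): {out.1} {out.2} {out.3, u1.1, u1.2, u1.3, u2.2, u2.3} {u2.1} (out.j = stage outer ports)
through d2, on inputs (u4, u3): {out.1, u3.3, u4.3} {out.2, out.3, u3.2} {u3.1} {u4.1} {u4.2} (out.j = stage outer ports)
through d3, on inputs (u1, u2, u4, u3): {out.1} {out.2} {out.3, u3.2} {u1.1, u1.2, u1.3, u2.2, u2.3} {u2.1} {u3.1} {u3.3, u4.3} {u4.1} {u4.2} (out.j = stage outer ports)


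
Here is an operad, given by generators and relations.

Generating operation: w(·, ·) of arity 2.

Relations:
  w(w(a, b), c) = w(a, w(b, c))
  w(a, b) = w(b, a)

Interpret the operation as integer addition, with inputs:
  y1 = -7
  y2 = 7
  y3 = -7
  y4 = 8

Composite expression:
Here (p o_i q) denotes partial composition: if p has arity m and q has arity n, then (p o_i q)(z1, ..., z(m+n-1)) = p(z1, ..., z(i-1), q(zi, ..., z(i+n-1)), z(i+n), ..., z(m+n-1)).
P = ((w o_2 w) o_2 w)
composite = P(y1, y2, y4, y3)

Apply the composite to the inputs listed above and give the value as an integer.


1

w(y2, y4) = 15
w(w(y2, y4), y3) = 8
w(y1, w(w(y2, y4), y3)) = 1


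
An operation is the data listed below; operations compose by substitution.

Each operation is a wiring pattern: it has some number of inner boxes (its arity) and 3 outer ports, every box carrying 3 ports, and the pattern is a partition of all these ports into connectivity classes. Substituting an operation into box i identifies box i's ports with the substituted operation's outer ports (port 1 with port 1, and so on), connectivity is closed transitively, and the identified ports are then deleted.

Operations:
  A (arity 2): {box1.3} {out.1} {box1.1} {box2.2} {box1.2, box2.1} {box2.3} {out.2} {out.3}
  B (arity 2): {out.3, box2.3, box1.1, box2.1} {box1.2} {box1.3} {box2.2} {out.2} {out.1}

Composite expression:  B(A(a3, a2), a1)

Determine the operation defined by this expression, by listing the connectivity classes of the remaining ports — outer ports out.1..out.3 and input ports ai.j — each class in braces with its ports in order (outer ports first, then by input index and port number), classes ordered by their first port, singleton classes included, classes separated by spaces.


Two ports join when wires chain via B-identified ports.
composing A on (a3, a2), with out.j its own outer ports: {out.1} {out.2} {out.3} {a2.1, a3.2} {a2.2} {a2.3} {a3.1} {a3.3}
composing B on (a3, a2, a1), with out.j its own outer ports: {out.1} {out.2} {out.3, a1.1, a1.3} {a1.2} {a2.1, a3.2} {a2.2} {a2.3} {a3.1} {a3.3}

{out.1} {out.2} {out.3, a1.1, a1.3} {a1.2} {a2.1, a3.2} {a2.2} {a2.3} {a3.1} {a3.3}


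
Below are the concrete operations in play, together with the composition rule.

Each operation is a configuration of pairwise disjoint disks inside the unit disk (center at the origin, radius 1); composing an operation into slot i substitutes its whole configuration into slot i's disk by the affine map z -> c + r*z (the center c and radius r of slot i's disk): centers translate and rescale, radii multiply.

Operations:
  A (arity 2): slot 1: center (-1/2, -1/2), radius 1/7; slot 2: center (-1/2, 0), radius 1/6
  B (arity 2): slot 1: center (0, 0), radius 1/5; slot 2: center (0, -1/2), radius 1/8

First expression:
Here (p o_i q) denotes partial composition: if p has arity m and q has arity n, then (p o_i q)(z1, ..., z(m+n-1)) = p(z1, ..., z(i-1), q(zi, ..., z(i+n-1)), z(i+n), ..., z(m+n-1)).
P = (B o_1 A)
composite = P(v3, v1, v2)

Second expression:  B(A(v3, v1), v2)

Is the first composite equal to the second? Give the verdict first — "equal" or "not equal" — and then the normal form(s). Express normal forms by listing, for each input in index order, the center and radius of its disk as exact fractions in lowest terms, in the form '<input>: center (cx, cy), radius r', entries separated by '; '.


equal; the common form is v1: center (-1/10, 0), radius 1/30; v2: center (0, -1/2), radius 1/8; v3: center (-1/10, -1/10), radius 1/35

The first expression reduces to v1: center (-1/10, 0), radius 1/30; v2: center (0, -1/2), radius 1/8; v3: center (-1/10, -1/10), radius 1/35
The second expression reduces to v1: center (-1/10, 0), radius 1/30; v2: center (0, -1/2), radius 1/8; v3: center (-1/10, -1/10), radius 1/35
The normal forms match — equal.
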